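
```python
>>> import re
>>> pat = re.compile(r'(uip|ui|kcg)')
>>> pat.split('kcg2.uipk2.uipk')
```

['', 'kcg', '2.', 'uip', 'k2.', 'uip', 'k']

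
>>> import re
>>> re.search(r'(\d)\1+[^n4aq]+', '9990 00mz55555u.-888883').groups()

The match spans [0:23] → '9990 00mz55555u.-888883'.
Captured: group 1 = '9'.

('9',)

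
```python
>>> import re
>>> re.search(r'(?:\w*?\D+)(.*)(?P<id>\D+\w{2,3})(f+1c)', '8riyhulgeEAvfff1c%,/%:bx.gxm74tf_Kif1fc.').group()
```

'8riyhulgeEAvfff1c'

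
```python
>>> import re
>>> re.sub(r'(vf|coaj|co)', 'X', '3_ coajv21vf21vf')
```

'3_ Xv21X21X'

Branches in `(...|...)` are attempted left-to-right; the first branch that allows the whole pattern to succeed is taken.
Matches: at [3:7] → 'coaj'; at [10:12] → 'vf'; at [14:16] → 'vf'.
Every occurrence is swapped for 'X'.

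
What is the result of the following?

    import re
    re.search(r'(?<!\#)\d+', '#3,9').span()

(3, 4)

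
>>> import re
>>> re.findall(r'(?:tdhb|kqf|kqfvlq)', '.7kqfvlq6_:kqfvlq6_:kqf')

['kqf', 'kqf', 'kqf']

`|` is ordered: at each position the engine commits to the first alternative that works.
Since nothing is captured, `findall` lists the 3 matched substrings directly.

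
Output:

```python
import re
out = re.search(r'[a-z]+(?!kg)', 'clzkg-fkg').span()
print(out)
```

A negative assertion filters positions out without eating any characters.
`search` walks the string left to right and returns the first match it finds.
The match spans [0:5] → 'clzkg'.

(0, 5)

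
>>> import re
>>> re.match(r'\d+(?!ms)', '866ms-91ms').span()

`re.match` only tries the pattern at the start of the string.
The match spans [0:2] → '86'.

(0, 2)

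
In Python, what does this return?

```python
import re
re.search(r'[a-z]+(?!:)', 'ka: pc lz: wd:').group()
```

A negative assertion filters positions out without eating any characters.
`re.search` scans for the first position where the pattern succeeds.
The match spans [0:1] → 'k'.

'k'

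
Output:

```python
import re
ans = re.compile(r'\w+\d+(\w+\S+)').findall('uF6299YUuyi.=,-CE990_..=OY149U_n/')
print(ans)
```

['YUuyi.=,-CE990_..=OY149U_n/']

This matches one or more of a word character, then one or more of a digit; then one or more of a word character, then one or more of a non-whitespace character (captured).
Matches: at [0:33] match 'uF6299YUuyi.=,-CE990_..=OY149U_n/', group 1 = 'YUuyi.=,-CE990_..=OY149U_n/'.
With a single group, `findall` returns only what that group captured — 1 item.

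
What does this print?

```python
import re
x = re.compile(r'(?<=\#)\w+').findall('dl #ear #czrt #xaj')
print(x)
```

['ear', 'czrt', 'xaj']

The `(?=…)`/`(?<=…)` assertion just peeks at neighbouring text; it doesn't advance the match position.
Matches: at [4:7] → 'ear'; at [9:13] → 'czrt'; at [15:18] → 'xaj'.
With no groups in the pattern, `findall` gives back each whole match — 3 here.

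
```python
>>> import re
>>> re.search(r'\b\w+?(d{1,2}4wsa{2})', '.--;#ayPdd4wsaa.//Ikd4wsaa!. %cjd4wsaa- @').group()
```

'ayPdd4wsaa'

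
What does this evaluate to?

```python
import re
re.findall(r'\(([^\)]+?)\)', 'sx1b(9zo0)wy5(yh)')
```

['9zo0', 'yh']

Because there's exactly one group, `findall` drops the full match and keeps group 1 from each hit.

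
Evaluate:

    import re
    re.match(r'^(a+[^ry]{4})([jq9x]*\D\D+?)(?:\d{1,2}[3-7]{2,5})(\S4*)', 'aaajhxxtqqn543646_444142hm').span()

Pattern: anchored at the start of the string; then one or more of the literal 'a', then exactly 4 of any character except [ry] (captured); then zero or more of one of [jq9x], then a non-digit, then one or more of a non-digit (lazy) (captured); then 1 to 2 of a digit, then 2 to 5 of a character in [3-7] (non-capturing group); then a non-whitespace character, then zero or more of the literal '4' (captured).
`re.match` only tries the pattern at the start of the string.
The match spans [0:21] → 'aaajhxxtqqn543646_444'.
Captured: group 1 = 'aaajhxx', group 2 = 'tqqn', group 3 = '_444'.

(0, 21)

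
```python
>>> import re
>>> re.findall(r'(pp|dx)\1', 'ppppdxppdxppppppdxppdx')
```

A backreference is literal: `\1` must see the identical characters the first group matched.
`findall` collects group 1 from each match (2 total).

['pp', 'pp']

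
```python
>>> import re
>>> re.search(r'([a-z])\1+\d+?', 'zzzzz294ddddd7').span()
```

A backreference is literal: `\1` must see the identical characters the first group matched.
`re.search` tries every starting position until one works.
The match spans [0:6] → 'zzzzz2'.
Captured: group 1 = 'z'.

(0, 6)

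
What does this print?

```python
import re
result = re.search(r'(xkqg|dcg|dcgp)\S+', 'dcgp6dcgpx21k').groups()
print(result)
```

('dcg',)

Alternation isn't longest-match — the leftmost alternative that fits at this position is chosen.
Unlike `match`, `search` isn't anchored — it looks for the pattern anywhere in the string.
The match spans [0:13] → 'dcgp6dcgpx21k'.
Captured: group 1 = 'dcg'.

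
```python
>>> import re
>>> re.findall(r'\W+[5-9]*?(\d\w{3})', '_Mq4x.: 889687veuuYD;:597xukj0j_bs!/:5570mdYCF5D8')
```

['8896', '597x', '5570']

The pattern matches one or more of a non-word character, then zero or more of a character in [5-9] (lazy); then a digit, then exactly 3 of a word character (captured).
Because the quantifier is non-greedy, it stops expanding at the earliest point where the rest of the pattern can succeed.
Matches: at [5:12] match '.: 8896', group 1 = '8896'; at [20:26] match ';:597x', group 1 = '597x'; at [34:41] match '!/:5570', group 1 = '5570'.
With a single group, `findall` returns only what that group captured — 3 items.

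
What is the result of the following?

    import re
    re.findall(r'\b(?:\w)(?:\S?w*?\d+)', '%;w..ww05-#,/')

Pattern: a word boundary (`\b`, zero-width); then a word character (non-capturing group); then optionally a non-whitespace character, then zero or more of a literal 'w' (lazy), then one or more of a digit (non-capturing group).
Matches: at [5:9] → 'ww05'.
Since nothing is captured, `findall` lists the 1 matched substring directly.

['ww05']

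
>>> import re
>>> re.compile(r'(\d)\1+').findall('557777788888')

['5', '7', '8']

`\1` is not a pattern — it's the concrete string captured by group 1, re-applied verbatim.
One capturing group, so `findall` returns just the captured substring from each match — 3 in all.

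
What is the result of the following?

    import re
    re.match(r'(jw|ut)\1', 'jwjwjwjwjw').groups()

('jw',)

The match spans [0:4] → 'jwjw'.
Captured: group 1 = 'jw'.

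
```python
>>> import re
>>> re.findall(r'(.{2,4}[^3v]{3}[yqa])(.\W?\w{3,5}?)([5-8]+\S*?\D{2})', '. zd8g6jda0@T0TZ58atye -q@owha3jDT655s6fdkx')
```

Because the quantifier is non-greedy, it stops expanding at the earliest point where the rest of the pattern can succeed.
`findall` packs the 3 group values into a tuple for every match.

[('zd8g6jda', '0@T0TZ', '58at'), (' -q@owha', '3jDT', '655s6fd')]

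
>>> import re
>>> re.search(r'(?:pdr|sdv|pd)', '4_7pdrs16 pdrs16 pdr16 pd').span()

(3, 6)

The regex engine tests alternatives in the order written; an earlier branch that matches wins even if a later one would match more.
The match spans [3:6] → 'pdr'.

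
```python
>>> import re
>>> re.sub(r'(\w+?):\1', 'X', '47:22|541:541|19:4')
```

`\1` is not a pattern — it's the concrete string captured by group 1, re-applied verbatim.
Every occurrence is swapped for 'X'.

'47:22|X|19:4'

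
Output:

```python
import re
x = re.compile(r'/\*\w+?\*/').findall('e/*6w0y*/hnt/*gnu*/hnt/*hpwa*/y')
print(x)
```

Walking the string: at [1:9] → '/*6w0y*/'; at [12:19] → '/*gnu*/'; at [22:30] → '/*hpwa*/'.
With no groups in the pattern, `findall` gives back each whole match — 3 here.

['/*6w0y*/', '/*gnu*/', '/*hpwa*/']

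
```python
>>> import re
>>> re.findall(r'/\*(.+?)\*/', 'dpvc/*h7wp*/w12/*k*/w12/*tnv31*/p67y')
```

Because the quantifier is non-greedy, it stops expanding at the earliest point where the rest of the pattern can succeed.
Walking the string: at [4:12] match '/*h7wp*/', group 1 = 'h7wp'; at [15:20] match '/*k*/', group 1 = 'k'; at [23:32] match '/*tnv31*/', group 1 = 'tnv31'.
With a single group, `findall` returns only what that group captured — 3 items.

['h7wp', 'k', 'tnv31']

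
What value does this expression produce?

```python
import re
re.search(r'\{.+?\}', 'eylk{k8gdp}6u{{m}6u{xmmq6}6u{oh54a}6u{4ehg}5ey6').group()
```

A `+?`/`*?`/`{m,n}?` starts at its minimum and grows only as far as needed for what follows to match.
`search` walks the string left to right and returns the first match it finds.
The match spans [4:11] → '{k8gdp}'.

'{k8gdp}'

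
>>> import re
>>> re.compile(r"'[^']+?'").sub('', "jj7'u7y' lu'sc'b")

Matches: at [3:8] → "'u7y'"; at [11:15] → "'sc'".
`sub` substitutes '' at each match site.

'jj7 lub'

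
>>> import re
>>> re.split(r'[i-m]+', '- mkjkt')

['- ', 't']

The pattern matches one or more of a character in [i-m].
Each match becomes a cut point; 2 segments remain.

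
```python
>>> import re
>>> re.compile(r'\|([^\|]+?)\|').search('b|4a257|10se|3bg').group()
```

'|4a257|'

Unlike `match`, `search` isn't anchored — it looks for the pattern anywhere in the string.
The match spans [1:8] → '|4a257|'.
Captured: group 1 = '4a257'.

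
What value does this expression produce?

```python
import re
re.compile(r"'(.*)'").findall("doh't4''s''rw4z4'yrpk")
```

["t4''s''rw4z4"]

Because there's exactly one group, `findall` drops the full match and keeps group 1 from the one hit.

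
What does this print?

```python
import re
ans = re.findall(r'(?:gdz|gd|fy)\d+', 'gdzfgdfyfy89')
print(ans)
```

['fy89']

No capturing groups, so `findall` returns the 1 full match string.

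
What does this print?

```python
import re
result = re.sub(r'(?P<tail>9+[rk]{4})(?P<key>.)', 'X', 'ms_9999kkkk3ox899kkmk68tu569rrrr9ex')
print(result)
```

ms_Xox899kkmk68tu56Xex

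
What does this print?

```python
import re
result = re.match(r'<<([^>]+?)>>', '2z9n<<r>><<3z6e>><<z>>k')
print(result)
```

`re.match` won't scan ahead — the pattern has to work from the very first character.
Here the string doesn't start with a match, so the call returns None.

None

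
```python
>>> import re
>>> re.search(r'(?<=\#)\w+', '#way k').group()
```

'way'

The lookaround is zero-width — it requires the adjacent text to match without consuming it, so the asserted text isn't part of the match.
`re.search` tries every starting position until one works.
The match spans [1:4] → 'way'.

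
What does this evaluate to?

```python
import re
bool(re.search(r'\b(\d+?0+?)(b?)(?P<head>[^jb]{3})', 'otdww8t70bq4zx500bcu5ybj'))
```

False

Here nothing in the string fits, so the call returns None, and `bool(None)` is False.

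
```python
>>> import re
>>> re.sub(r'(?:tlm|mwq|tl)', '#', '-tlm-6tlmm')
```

Alternation isn't longest-match — the leftmost alternative that fits at this position is chosen.
Each match is replaced by '#'.

'-#-6#m'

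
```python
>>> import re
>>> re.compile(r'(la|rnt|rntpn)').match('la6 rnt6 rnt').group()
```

`re.match` won't scan ahead — the pattern has to work from the very first character.
The match spans [0:2] → 'la'.

'la'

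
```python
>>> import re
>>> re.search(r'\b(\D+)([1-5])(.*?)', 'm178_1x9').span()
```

The pattern matches a word boundary (`\b`, zero-width); then one or more of a non-digit (captured); then a character in [1-5] (captured); then zero or more of any character (lazy) (captured).
Lazy quantifiers expand one character at a time until the remainder of the pattern can match.
`re.search` scans for the first position where the pattern succeeds.
The match spans [0:2] → 'm1'.
Captured: group 1 = 'm', group 2 = '1', group 3 = ''.

(0, 2)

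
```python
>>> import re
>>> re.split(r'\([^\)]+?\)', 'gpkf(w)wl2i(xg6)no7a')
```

['gpkf', 'wl2i', 'no7a']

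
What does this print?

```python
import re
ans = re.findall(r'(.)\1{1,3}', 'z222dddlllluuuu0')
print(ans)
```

`\1` has to match the exact text group 1 already captured.
Scanning left to right: at [1:4] match '222', group 1 = '2'; at [4:7] match 'ddd', group 1 = 'd'; at [7:11] match 'llll', group 1 = 'l'; at [11:15] match 'uuuu', group 1 = 'u'.
Because there's exactly one group, `findall` drops the full match and keeps group 1 from each hit.

['2', 'd', 'l', 'u']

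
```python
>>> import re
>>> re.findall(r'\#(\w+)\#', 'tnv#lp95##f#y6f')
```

Walking the string: at [3:9] match '#lp95#', group 1 = 'lp95'; at [9:12] match '#f#', group 1 = 'f'.
With a single group, `findall` returns only what that group captured — 2 items.

['lp95', 'f']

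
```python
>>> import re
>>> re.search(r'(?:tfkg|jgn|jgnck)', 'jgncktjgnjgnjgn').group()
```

'jgn'

Alternation isn't longest-match — the leftmost alternative that fits at this position is chosen.
Unlike `match`, `search` isn't anchored — it looks for the pattern anywhere in the string.
The match spans [0:3] → 'jgn'.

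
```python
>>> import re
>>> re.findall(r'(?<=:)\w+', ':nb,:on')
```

The positive lookaround only admits positions where the adjacent text matches; those characters stay outside the span.
Matches: at [1:3] → 'nb'; at [5:7] → 'on'.
No capturing groups, so `findall` returns the 2 full match strings.

['nb', 'on']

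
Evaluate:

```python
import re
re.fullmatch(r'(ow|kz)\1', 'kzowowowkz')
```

None

`fullmatch` succeeds only if the pattern covers the string from start to end.
Here there's no way to consume every character, so the call returns None.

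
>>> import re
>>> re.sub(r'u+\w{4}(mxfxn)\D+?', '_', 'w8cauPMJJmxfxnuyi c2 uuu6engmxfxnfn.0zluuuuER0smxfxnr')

'w8ca_yi c2 _n.0zl_'

Lazy quantifiers expand one character at a time until the remainder of the pattern can match.
`sub` substitutes '_' at each match site.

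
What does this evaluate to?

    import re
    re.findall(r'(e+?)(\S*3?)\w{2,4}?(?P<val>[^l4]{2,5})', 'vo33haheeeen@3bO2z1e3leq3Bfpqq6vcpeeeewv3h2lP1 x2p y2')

Because the quantifier is non-greedy, it stops expanding at the earliest point where the rest of the pattern can succeed.
Multiple groups make `findall` return tuples — one 3-tuple for the one match.

[('e', 'eeen@3bO2z1e3leq3Bfpqq6vcpeeeewv3h2l', ' x2p ')]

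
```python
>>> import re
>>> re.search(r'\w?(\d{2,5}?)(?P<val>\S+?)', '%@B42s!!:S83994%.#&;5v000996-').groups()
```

The match spans [2:6] → 'B42s'.
Captured: group 1 = '42', group 2 = 's'.

('42', 's')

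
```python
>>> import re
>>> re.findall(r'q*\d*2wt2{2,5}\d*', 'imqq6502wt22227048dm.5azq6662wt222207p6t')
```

No capturing groups, so `findall` returns the 2 full match strings.

['qq6502wt22227048', 'q6662wt222207']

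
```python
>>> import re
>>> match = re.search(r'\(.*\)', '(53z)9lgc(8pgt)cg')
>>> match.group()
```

'(53z)9lgc(8pgt)'

Unlike `match`, `search` isn't anchored — it looks for the pattern anywhere in the string.
The match spans [0:15] → '(53z)9lgc(8pgt)'.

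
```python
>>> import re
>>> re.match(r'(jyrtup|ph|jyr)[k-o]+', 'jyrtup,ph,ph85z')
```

None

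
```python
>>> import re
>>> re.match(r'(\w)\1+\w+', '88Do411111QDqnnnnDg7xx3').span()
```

(0, 23)

`re.match` only tries the pattern at the start of the string.
The match spans [0:23] → '88Do411111QDqnnnnDg7xx3'.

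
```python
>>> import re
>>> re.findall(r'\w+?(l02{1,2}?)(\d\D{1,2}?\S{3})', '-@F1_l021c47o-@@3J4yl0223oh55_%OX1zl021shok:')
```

2 groups means each result is a tuple of 2 captured strings — 3 here.

[('l02', '1c47o'), ('l022', '3oh55'), ('l02', '1shok')]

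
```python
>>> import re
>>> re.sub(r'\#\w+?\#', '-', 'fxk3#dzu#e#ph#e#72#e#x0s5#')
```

'fxk3-e-e-e-'

Every occurrence is swapped for '-'.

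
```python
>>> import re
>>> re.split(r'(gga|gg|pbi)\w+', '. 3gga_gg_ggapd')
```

Alternation isn't longest-match — the leftmost alternative that fits at this position is chosen.
Matches to split on: at [3:15] → 'gga_gg_ggapd'.
Because the pattern has a capturing group, `split` also inserts each captured text between the pieces.

['. 3', 'gga', '']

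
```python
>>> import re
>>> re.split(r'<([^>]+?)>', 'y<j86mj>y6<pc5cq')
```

Because the pattern has a capturing group, `split` also inserts each captured text between the pieces.

['y', 'j86mj', 'y6<pc5cq']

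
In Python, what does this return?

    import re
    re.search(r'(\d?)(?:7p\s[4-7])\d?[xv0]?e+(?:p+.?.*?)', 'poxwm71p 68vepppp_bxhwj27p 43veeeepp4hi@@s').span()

(23, 37)

This matches optionally a digit (captured); then the literal '7p', then whitespace, then a character in [4-7] (non-capturing group); then optionally a digit, then optionally one of [xv0], then one or more of the literal 'e'; then one or more of the literal 'p', then optionally any character, then zero or more of any character (lazy) (non-capturing group).
The match spans [23:37] → '27p 43veeeepp4'.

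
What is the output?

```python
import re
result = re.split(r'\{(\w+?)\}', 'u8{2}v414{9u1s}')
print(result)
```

['u8', '2', 'v414', '9u1s', '']

Matches to split on: at [2:5] → '{2}'; at [9:15] → '{9u1s}'.
The group in the pattern means `split` returns the separators' captures alongside the pieces.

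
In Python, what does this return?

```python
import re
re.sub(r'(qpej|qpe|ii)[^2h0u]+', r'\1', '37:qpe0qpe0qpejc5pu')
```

'37:qpe0qpe0qpeju'

The regex engine tests alternatives in the order written; an earlier branch that matches wins even if a later one would match more.
Each match is replaced using the text its own group 1 captured.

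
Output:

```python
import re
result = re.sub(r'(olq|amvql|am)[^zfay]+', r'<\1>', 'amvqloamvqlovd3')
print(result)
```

<amvql><amvql>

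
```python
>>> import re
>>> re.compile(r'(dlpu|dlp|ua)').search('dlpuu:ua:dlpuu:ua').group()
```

'dlpu'

The regex engine tests alternatives in the order written; an earlier branch that matches wins even if a later one would match more.
Unlike `match`, `search` isn't anchored — it looks for the pattern anywhere in the string.
The match spans [0:4] → 'dlpu'.
Captured: group 1 = 'dlpu'.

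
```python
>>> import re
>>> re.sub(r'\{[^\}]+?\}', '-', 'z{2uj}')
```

Matches: at [1:6] → '{2uj}'.
Every occurrence is swapped for '-'.

'z-'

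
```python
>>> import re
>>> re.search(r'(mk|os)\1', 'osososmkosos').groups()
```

('os',)

`\1` has to match the exact text group 1 already captured.
Unlike `match`, `search` isn't anchored — it looks for the pattern anywhere in the string.
The match spans [0:4] → 'osos'.
Captured: group 1 = 'os'.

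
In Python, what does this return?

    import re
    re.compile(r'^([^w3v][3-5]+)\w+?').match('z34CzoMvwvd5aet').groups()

This matches anchored at the start of the string; then any character except [w3v], then one or more of a character in [3-5] (captured); then one or more of a word character (lazy).
With `match`, the pattern is implicitly anchored at the beginning.
The match spans [0:4] → 'z34C'.
Captured: group 1 = 'z34'.

('z34',)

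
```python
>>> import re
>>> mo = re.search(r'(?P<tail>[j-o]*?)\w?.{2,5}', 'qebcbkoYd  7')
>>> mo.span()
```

The match spans [0:6] → 'qebcbk'.

(0, 6)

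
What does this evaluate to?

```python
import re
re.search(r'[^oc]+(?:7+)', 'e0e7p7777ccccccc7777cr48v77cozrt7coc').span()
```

This matches one or more of any character except [oc]; then one or more of a literal '7' (non-capturing group).
`re.search` scans for the first position where the pattern succeeds.
The match spans [0:9] → 'e0e7p7777'.

(0, 9)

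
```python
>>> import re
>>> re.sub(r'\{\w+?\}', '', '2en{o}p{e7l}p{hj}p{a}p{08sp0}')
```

`sub` substitutes '' at each match site.

'2enpppp'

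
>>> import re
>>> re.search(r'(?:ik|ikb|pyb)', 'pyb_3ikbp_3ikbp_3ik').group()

'pyb'

`search` walks the string left to right and returns the first match it finds.
The match spans [0:3] → 'pyb'.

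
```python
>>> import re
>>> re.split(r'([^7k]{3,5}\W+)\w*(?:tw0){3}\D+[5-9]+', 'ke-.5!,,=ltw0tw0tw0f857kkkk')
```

['k', 'e-.5!,,=', 'kkkk']

This matches 3 to 5 of any character except [7k], then one or more of a non-word character (captured); then zero or more of a word character; then the literal 'tw0' repeated 3 times, then one or more of a non-digit, then one or more of a character in [5-9].
The group in the pattern means `split` returns the separators' captures alongside the pieces.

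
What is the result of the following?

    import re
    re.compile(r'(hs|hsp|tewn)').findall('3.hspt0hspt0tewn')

['hs', 'hs', 'tewn']

The regex engine tests alternatives in the order written; an earlier branch that matches wins even if a later one would match more.
`findall` collects group 1 from each match (3 total).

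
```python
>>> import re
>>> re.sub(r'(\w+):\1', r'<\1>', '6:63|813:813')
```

`\1` is not a pattern — it's the concrete string captured by group 1, re-applied verbatim.
`\1` in the replacement pulls in group 1's text for each match.

'<6>3|<813>'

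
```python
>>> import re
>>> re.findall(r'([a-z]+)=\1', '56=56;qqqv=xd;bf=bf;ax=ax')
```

['bf', 'ax']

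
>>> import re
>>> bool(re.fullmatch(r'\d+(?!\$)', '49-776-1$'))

False

`re.fullmatch` is like wrapping the pattern in `^…$` (in single-line mode).
Here the pattern can't cover the whole string, so the call returns None, and `bool(None)` is False.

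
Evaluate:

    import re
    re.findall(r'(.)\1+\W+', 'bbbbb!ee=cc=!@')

`\1` has to match the exact text group 1 already captured.
With a single group, `findall` returns only what that group captured — 3 items.

['b', 'e', 'c']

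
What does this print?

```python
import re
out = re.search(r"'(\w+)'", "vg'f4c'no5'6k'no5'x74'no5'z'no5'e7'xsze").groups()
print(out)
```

Unlike `match`, `search` isn't anchored — it looks for the pattern anywhere in the string.
The match spans [2:7] → "'f4c'".
Captured: group 1 = 'f4c'.

('f4c',)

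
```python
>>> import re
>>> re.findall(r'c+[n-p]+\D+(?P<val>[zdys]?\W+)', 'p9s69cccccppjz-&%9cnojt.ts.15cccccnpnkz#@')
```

['%', '.', '@']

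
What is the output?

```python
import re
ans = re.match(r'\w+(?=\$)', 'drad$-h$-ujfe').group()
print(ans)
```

Because the assertion is zero-width, the text it checks is not consumed and won't appear in the result.
`re.match` won't scan ahead — the pattern has to work from the very first character.
The match spans [0:4] → 'drad'.

drad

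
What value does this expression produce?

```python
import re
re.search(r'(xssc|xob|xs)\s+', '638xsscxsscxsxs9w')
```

None

`re.search` tries every starting position until one works.
Here the pattern never matches, so the call returns None.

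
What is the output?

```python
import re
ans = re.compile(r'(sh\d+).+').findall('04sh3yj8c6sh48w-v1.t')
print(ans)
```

['sh3']

The pattern matches the literal 'sh', then one or more of a digit (captured); then one or more of any character.
`findall` collects group 1 from the one match (1 total).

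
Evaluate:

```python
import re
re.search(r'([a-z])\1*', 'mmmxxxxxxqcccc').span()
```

(0, 3)

A backreference is literal: `\1` must see the identical characters the first group matched.
`search` walks the string left to right and returns the first match it finds.
The match spans [0:3] → 'mmm'.
Captured: group 1 = 'm'.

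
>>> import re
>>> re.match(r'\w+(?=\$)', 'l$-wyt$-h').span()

With `match`, the pattern is implicitly anchored at the beginning.
The match spans [0:1] → 'l'.

(0, 1)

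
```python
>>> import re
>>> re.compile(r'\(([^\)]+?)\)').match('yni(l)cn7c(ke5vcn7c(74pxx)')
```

None

`match` is anchored at position 0; if the pattern doesn't fit there, it returns None.
Here the string doesn't start with a match, so the call returns None.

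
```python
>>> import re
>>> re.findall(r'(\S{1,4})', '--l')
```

['--l']

This matches 1 to 4 of a non-whitespace character (captured).
Walking the string: at [0:3] match '--l', group 1 = '--l'.
Because there's exactly one group, `findall` drops the full match and keeps group 1 from the one hit.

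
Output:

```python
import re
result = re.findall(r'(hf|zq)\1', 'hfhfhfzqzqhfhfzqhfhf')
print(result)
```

['hf', 'zq', 'hf', 'hf']

The backreference `\1` re-matches whatever the first group consumed, character for character.
Scanning left to right: at [0:4] match 'hfhf', group 1 = 'hf'; at [6:10] match 'zqzq', group 1 = 'zq'; at [10:14] match 'hfhf', group 1 = 'hf'; at [16:20] match 'hfhf', group 1 = 'hf'.
One capturing group, so `findall` returns just the captured substring from each match — 4 in all.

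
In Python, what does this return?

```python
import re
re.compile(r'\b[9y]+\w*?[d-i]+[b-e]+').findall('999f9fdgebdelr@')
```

['999f9fdgebde']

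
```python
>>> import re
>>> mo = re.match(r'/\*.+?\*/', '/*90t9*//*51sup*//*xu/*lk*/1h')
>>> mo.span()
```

Because the quantifier is non-greedy, it stops expanding at the earliest point where the rest of the pattern can succeed.
`re.match` won't scan ahead — the pattern has to work from the very first character.
The match spans [0:8] → '/*90t9*/'.

(0, 8)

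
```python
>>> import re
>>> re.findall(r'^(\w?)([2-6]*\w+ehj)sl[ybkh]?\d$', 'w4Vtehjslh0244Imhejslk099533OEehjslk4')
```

This matches anchored at the start of the string; then optionally a word character (captured); then zero or more of a character in [2-6], then one or more of a word character, then the literal 'ehj' (captured); then the literal 'sl', then optionally one of [ybkh], then a digit; then anchored at the end.
Matches: at [0:37] match 'w4Vtehjslh0244Imhejslk099533OEehjslk4', groups = ('w', '4Vtehjslh0244Imhejslk099533OEehj').
With 2 capturing groups, `findall` returns a 2-tuple per match.

[('w', '4Vtehjslh0244Imhejslk099533OEehj')]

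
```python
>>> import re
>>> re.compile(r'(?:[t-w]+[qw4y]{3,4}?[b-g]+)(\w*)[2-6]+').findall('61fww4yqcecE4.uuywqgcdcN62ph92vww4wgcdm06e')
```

The pattern matches one or more of a character in [t-w], then 3 to 4 of one of [qw4y] (lazy), then one or more of a character in [b-g] (non-capturing group); then zero or more of a word character (captured); then one or more of a character in [2-6].
Scanning left to right: at [3:13] match 'ww4yqcecE4', group 1 = 'E'; at [14:41] match 'uuywqgcdcN62ph92vww4wgcdm06', group 1 = 'N62ph92vww4wgcdm0'.
`findall` collects group 1 from each match (2 total).

['E', 'N62ph92vww4wgcdm0']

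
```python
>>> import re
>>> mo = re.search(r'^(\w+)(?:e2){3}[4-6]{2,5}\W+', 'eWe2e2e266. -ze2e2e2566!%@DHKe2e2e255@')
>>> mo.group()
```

'eWe2e2e266. -'

Pattern: anchored at the start of the string; then one or more of a word character (captured); then the literal 'e2' repeated 3 times, then 2 to 5 of a character in [4-6], then one or more of a non-word character.
The match spans [0:13] → 'eWe2e2e266. -'.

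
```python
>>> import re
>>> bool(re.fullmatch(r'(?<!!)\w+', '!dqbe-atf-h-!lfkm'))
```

False

The negative lookahead/lookbehind blocks any match where the forbidden context is present.
`fullmatch` succeeds only if the pattern covers the string from start to end.
Here there's no way to consume every character, so the call returns None, and `bool(None)` is False.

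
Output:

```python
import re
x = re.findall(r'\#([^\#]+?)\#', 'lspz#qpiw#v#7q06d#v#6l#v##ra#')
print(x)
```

['qpiw', '7q06d', '6l', 'ra']

`findall` collects group 1 from each match (4 total).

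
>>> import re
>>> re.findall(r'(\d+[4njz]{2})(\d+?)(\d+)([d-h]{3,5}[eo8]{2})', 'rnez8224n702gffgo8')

[('8224n', '7', '02', 'gffgo8')]

The pattern matches one or more of a digit, then exactly 2 of one of [4njz] (captured); then one or more of a digit (lazy) (captured); then one or more of a digit (captured); then 3 to 5 of a character in [d-h], then exactly 2 of one of [eo8] (captured).
Lazy quantifiers expand one character at a time until the remainder of the pattern can match.
Walking the string: at [4:18] match '8224n702gffgo8', groups = ('8224n', '7', '02', 'gffgo8').
With 4 capturing groups, `findall` returns a 4-tuple per match.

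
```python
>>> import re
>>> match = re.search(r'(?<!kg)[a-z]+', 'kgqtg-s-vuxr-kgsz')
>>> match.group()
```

`(?!…)`/`(?<!…)` only lets a position through if the neighbouring text does NOT match; no characters are consumed.
The match spans [0:5] → 'kgqtg'.

'kgqtg'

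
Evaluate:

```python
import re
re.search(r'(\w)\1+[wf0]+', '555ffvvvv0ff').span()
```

`\1` has to match the exact text group 1 already captured.
`search` walks the string left to right and returns the first match it finds.
The match spans [0:5] → '555ff'.
Captured: group 1 = '5'.

(0, 5)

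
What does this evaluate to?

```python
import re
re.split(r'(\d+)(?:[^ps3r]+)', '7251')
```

The pattern matches one or more of a digit (captured); then one or more of any character except [ps3r] (non-capturing group).
Matches to split on: at [0:4] → '7251'.
Because the pattern has a capturing group, `split` also inserts each captured text between the pieces.

['', '725', '']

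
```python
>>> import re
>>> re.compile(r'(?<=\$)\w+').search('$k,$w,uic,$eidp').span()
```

(1, 2)

The positive lookaround only admits positions where the adjacent text matches; those characters stay outside the span.
`search` walks the string left to right and returns the first match it finds.
The match spans [1:2] → 'k'.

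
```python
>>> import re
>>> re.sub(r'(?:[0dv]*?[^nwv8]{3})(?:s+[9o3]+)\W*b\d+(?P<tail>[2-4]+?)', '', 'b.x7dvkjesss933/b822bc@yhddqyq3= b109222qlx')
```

'b.x7bc@yhddqyq3= b109222qlx'

This matches zero or more of one of [0dv] (lazy), then exactly 3 of any character except [nwv8] (non-capturing group); then one or more of a literal 's', then one or more of one of [9o3] (non-capturing group); then zero or more of a non-word character, then the literal 'b', then one or more of a digit; then one or more of a character in [2-4] (lazy) (captured as 'tail').
Matches: at [4:20] → 'dvkjesss933/b822'.
`sub` substitutes '' at each match site.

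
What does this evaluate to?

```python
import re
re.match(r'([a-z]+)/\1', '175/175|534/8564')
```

None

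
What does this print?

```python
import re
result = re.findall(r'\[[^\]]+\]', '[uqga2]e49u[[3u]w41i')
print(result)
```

['[uqga2]', '[[3u]']

Scanning left to right: at [0:7] → '[uqga2]'; at [11:16] → '[[3u]'.
`findall` yields the raw match text (2 of them) because the pattern has no groups.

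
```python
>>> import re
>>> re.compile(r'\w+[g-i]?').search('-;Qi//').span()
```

(2, 4)

Pattern: one or more of a word character; then optionally a character in [g-i].
Unlike `match`, `search` isn't anchored — it looks for the pattern anywhere in the string.
The match spans [2:4] → 'Qi'.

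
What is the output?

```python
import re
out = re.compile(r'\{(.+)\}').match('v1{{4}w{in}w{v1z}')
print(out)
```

None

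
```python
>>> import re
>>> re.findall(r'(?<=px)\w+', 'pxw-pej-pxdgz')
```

['w', 'dgz']

The lookaround is zero-width — it requires the adjacent text to match without consuming it, so the asserted text isn't part of the match.
Since nothing is captured, `findall` lists the 2 matched substrings directly.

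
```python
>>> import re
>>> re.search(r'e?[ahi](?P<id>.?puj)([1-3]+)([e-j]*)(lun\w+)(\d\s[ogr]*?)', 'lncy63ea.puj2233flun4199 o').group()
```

Pattern: optionally the literal 'e', then one of [ahi]; then optionally any character, then the literal 'puj' (captured as 'id'); then one or more of a character in [1-3] (captured); then zero or more of a character in [e-j] (captured); then the literal 'lun', then one or more of a word character (captured); then a digit, then whitespace, then zero or more of one of [ogr] (lazy) (captured).
The `?` after the quantifier makes it lazy — it takes as little as possible before letting the rest of the pattern try.
`search` walks the string left to right and returns the first match it finds.
The match spans [6:25] → 'ea.puj2233flun4199 '.
Captured: group 1 = '.puj', group 2 = '2233', group 3 = 'f', group 4 = 'lun419', group 5 = '9 '.

'ea.puj2233flun4199 '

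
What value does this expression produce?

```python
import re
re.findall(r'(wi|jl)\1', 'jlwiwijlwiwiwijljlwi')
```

['wi', 'wi', 'jl']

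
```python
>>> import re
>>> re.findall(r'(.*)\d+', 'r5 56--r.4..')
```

['r5 56--r.']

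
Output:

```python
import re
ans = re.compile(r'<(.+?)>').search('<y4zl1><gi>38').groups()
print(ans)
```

The match spans [0:7] → '<y4zl1>'.
Captured: group 1 = 'y4zl1'.

('y4zl1',)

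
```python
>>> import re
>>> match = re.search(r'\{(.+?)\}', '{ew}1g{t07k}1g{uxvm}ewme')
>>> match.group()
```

'{ew}'

A non-greedy quantifier consumes as few characters as it can — just enough that the remainder of the pattern still matches from where it stops; whatever follows it matches normally.
The match spans [0:4] → '{ew}'.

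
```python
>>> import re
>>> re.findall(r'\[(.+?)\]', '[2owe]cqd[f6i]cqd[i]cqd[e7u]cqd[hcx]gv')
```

Because the quantifier is non-greedy, it stops expanding at the earliest point where the rest of the pattern can succeed.
One capturing group, so `findall` returns just the captured substring from each match — 5 in all.

['2owe', 'f6i', 'i', 'e7u', 'hcx']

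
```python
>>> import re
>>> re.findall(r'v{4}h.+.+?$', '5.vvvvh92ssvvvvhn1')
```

['vvvvh92ssvvvvhn1']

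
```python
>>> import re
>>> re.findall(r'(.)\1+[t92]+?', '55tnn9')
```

['5', 'n']

`\1` is not a pattern — it's the concrete string captured by group 1, re-applied verbatim.
Because there's exactly one group, `findall` drops the full match and keeps group 1 from each hit.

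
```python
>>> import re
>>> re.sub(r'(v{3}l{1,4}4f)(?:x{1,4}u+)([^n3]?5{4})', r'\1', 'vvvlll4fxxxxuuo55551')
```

'vvvlll4f1'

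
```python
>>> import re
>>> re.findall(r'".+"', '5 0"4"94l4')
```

['"4"']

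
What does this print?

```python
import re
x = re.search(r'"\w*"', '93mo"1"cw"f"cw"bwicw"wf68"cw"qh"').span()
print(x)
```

(4, 7)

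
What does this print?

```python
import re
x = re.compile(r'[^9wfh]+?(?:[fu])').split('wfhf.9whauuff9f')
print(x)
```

Pattern: one or more of any character except [9wfh] (lazy); then one of [fu] (non-capturing group).
Because the quantifier is non-greedy, it stops expanding at the earliest point where the rest of the pattern can succeed.
Matches to split on: at [8:10] → 'au'; at [10:12] → 'uf'.
`split` removes every match and returns the 3 fragments in between.

['wfhf.9wh', '', 'f9f']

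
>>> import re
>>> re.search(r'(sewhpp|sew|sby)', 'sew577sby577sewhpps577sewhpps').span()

The match spans [0:3] → 'sew'.

(0, 3)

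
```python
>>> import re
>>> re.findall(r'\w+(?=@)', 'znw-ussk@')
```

The `(?=…)`/`(?<=…)` assertion just peeks at neighbouring text; it doesn't advance the match position.
No capturing groups, so `findall` returns the 1 full match string.

['ussk']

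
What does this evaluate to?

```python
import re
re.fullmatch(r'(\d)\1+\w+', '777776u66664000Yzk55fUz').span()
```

(0, 23)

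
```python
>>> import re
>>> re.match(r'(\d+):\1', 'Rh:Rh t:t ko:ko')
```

After group 1 captures some text, `\1` only succeeds where that same text appears again.
`match` is anchored at position 0; if the pattern doesn't fit there, it returns None.
Here the pattern fails at index 0, so the call returns None.

None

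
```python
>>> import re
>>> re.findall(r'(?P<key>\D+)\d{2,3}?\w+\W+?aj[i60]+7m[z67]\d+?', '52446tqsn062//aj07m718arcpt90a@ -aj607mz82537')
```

The pattern matches one or more of a non-digit (captured as 'key'); then 2 to 3 of a digit (lazy), then one or more of a word character; then one or more of a non-word character (lazy); then the literal 'aj', then one or more of one of [i60]; then the literal '7m', then one of [z67], then one or more of a digit (lazy).
Scanning left to right: at [5:21] match 'tqsn062//aj07m71', group 1 = 'tqsn'; at [22:41] match 'arcpt90a@ -aj607mz8', group 1 = 'arcpt'.
One capturing group, so `findall` returns just the captured substring from each match — 2 in all.

['tqsn', 'arcpt']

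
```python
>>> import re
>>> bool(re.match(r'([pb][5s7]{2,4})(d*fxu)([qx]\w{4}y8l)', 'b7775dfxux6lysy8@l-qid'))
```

`match` is anchored at position 0; if the pattern doesn't fit there, it returns None.
Here the pattern fails at index 0, so the call returns None, and `bool(None)` is False.

False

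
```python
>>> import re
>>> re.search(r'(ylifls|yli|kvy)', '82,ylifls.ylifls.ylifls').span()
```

(3, 9)

Branches in `(...|...)` are attempted left-to-right; the first branch that allows the whole pattern to succeed is taken.
`re.search` tries every starting position until one works.
The match spans [3:9] → 'ylifls'.
Captured: group 1 = 'ylifls'.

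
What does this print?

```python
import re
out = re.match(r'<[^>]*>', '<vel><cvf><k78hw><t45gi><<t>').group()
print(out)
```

<vel>

`re.match` won't scan ahead — the pattern has to work from the very first character.
The match spans [0:5] → '<vel>'.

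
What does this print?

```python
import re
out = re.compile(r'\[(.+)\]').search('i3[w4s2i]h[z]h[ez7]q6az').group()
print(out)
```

[w4s2i]h[z]h[ez7]

The match spans [2:19] → '[w4s2i]h[z]h[ez7]'.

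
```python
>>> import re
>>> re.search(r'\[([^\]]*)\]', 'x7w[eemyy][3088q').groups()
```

The match spans [3:10] → '[eemyy]'.
Captured: group 1 = 'eemyy'.

('eemyy',)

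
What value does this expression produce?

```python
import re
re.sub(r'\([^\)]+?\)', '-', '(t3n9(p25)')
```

Every occurrence is swapped for '-'.

'-'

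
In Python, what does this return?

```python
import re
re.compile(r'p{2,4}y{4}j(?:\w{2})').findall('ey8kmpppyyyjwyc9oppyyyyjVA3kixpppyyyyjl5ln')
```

['ppyyyyjVA', 'pppyyyyjl5']

Pattern: 2 to 4 of the literal 'p', then exactly 4 of the literal 'y', then the literal 'j'; then exactly 2 of a word character (non-capturing group).
Walking the string: at [17:26] → 'ppyyyyjVA'; at [30:40] → 'pppyyyyjl5'.
With no groups in the pattern, `findall` gives back each whole match — 2 here.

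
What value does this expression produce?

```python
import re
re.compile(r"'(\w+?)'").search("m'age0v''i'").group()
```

"'age0v'"

The match spans [1:8] → "'age0v'".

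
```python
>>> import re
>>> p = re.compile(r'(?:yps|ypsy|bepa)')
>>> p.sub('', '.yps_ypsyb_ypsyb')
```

`|` is ordered: at each position the engine commits to the first alternative that works.
`sub` substitutes '' at each match site.

'._yb_yb'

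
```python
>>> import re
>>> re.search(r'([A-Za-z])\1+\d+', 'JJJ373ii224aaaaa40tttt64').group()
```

'JJJ373'

The backreference `\1` re-matches whatever the first group consumed, character for character.
`re.search` tries every starting position until one works.
The match spans [0:6] → 'JJJ373'.
Captured: group 1 = 'J'.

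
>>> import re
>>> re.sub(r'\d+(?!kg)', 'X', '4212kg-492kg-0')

'X2kg-X2kg-X'

The negative lookahead/lookbehind blocks any match where the forbidden context is present.
`sub` substitutes 'X' at each match site.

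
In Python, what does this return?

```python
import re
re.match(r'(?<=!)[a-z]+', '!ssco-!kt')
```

None

The `(?=…)`/`(?<=…)` assertion just peeks at neighbouring text; it doesn't advance the match position.
`re.match` only tries the pattern at the start of the string.
Here the pattern fails at index 0, so the call returns None.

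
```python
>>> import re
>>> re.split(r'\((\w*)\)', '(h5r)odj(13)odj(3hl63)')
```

Because the pattern has a capturing group, `split` also inserts each captured text between the pieces.

['', 'h5r', 'odj', '13', 'odj', '3hl63', '']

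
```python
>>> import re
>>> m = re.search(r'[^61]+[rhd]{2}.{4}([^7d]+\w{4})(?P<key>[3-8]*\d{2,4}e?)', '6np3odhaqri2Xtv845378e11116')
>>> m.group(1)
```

This matches one or more of any character except [61]; then exactly 2 of one of [rhd], then exactly 4 of any character; then one or more of any character except [7d], then exactly 4 of a word character (captured); then zero or more of a character in [3-8], then 2 to 4 of a digit, then optionally a literal 'e' (captured as 'key').
`re.search` tries every starting position until one works.
The match spans [1:27] → 'np3odhaqri2Xtv845378e11116'.
Captured: group 1 = '2Xtv845378e1', group 2 = '1116'.

'2Xtv845378e1'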